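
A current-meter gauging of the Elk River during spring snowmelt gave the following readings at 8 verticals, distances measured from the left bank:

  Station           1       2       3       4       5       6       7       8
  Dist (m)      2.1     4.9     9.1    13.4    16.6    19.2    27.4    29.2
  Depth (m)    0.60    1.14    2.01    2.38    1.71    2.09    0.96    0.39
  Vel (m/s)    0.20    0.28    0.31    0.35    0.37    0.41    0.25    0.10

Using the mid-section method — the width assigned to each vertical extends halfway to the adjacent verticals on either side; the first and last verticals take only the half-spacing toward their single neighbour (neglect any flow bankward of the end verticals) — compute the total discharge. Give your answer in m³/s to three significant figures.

14.8 m³/s

w_1 = (4.9 − 2.1)/2 = 1.4 m; q_1 = 0.20 × 0.60 × 1.4 = 0.1680 m³/s
w_2 = (9.1 − 2.1)/2 = 3.5 m; q_2 = 0.28 × 1.14 × 3.5 = 1.117 m³/s
w_3 = (13.4 − 4.9)/2 = 4.25 m; q_3 = 0.31 × 2.01 × 4.25 = 2.648 m³/s
w_4 = (16.6 − 9.1)/2 = 3.75 m; q_4 = 0.35 × 2.38 × 3.75 = 3.124 m³/s
w_5 = (19.2 − 13.4)/2 = 2.9 m; q_5 = 0.37 × 1.71 × 2.9 = 1.835 m³/s
w_6 = (27.4 − 16.6)/2 = 5.4 m; q_6 = 0.41 × 2.09 × 5.4 = 4.627 m³/s
w_7 = (29.2 − 19.2)/2 = 5 m; q_7 = 0.25 × 0.96 × 5 = 1.200 m³/s
w_8 = (29.2 − 27.4)/2 = 0.9 m; q_8 = 0.10 × 0.39 × 0.9 = 0.03510 m³/s
Q = Σ qᵢ = 14.75 m³/s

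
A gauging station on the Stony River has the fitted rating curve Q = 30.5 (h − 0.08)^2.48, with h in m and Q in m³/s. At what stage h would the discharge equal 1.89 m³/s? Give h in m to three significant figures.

0.406 m

h − h₀ = (Q/C)^(1/b) = (1.89/30.5)^(1/2.48) = 0.3258 m
h = 0.08 + 0.3258 = 0.4058 m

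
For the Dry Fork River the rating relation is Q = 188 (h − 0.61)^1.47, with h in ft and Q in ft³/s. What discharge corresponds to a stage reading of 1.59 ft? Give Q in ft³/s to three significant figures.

Q = 188 × (1.59 − 0.61)^1.47 = 188 × 0.98^1.47 = 182.5 ft³/s

182 ft³/s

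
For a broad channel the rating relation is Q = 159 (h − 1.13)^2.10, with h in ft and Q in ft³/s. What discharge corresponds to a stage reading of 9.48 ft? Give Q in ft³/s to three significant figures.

13700 ft³/s

Q = 159 × (9.48 − 1.13)^2.10 = 159 × 8.35^2.10 = 13710 ft³/s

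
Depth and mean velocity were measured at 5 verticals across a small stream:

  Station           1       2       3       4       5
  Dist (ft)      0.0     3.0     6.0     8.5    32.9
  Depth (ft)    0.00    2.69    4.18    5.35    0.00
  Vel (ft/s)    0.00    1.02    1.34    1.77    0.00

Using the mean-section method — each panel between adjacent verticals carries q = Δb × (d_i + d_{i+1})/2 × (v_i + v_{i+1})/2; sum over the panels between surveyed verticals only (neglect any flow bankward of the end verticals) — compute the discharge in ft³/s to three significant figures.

Panel 1-2: Δb = 3 ft, d̄ = (0.00+2.69)/2 = 1.345, v̄ = (0.00+1.02)/2 = 0.51 → q = 3×1.345×0.51 = 2.058 ft³/s
Panel 2-3: Δb = 3 ft, d̄ = (2.69+4.18)/2 = 3.435, v̄ = (1.02+1.34)/2 = 1.18 → q = 3×3.435×1.18 = 12.16 ft³/s
Panel 3-4: Δb = 2.5 ft, d̄ = (4.18+5.35)/2 = 4.765, v̄ = (1.34+1.77)/2 = 1.555 → q = 2.5×4.765×1.555 = 18.52 ft³/s
Panel 4-5: Δb = 24.4 ft, d̄ = (5.35+0.00)/2 = 2.675, v̄ = (1.77+0.00)/2 = 0.885 → q = 24.4×2.675×0.885 = 57.76 ft³/s
Q = Σ q = 90.51 ft³/s

90.5 ft³/s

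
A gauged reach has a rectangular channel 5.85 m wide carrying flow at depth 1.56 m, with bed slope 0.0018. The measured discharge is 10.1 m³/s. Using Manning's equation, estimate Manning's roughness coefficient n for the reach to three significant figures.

A = b·y = 5.85 × 1.56 = 9.126 m²
P = b + 2y = 5.85 + 2×1.56 = 8.970 m
R = A/P = 9.126/8.970 = 1.017 m
n = (1/Q)·A·R^(2/3)·S^(1/2) = (1/10.1) × 9.126 × 1.012 × 0.04243 = 0.03878

0.0388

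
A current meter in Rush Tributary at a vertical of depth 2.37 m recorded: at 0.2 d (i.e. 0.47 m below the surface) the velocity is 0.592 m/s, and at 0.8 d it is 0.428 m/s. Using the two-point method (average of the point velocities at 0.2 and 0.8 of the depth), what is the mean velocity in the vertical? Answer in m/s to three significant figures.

v̄ = (0.592 + 0.428) / 2 = 0.5100 m/s

0.510 m/s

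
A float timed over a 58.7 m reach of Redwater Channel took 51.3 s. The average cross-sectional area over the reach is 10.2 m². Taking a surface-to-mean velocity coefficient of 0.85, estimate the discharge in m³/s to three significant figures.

v_surface = L / t̄ = 58.7 / 51.3 = 1.144 m/s
v_mean = 0.85 × 1.144 = 0.9726 m/s
Q = A × v_mean = 10.2 × 0.9726 = 9.921 m³/s

9.92 m³/s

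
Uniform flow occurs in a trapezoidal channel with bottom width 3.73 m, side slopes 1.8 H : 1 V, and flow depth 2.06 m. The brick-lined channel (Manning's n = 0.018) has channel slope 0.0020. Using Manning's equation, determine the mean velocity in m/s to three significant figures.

2.89 m/s

A = (b + z·y)·y = (3.73 + 1.8×2.06)×2.06 = 15.32 m²
P = b + 2y√(1+z²) = 3.73 + 2×2.06×√(1+1.8²) = 12.21 m
R = A/P = 15.32/12.21 = 1.255 m
Q = (1/n)·A·R^(2/3)·S^(1/2) = (1/0.018) × 15.32 × 1.255^(2/3) × 0.0020^(1/2) = 44.28 m³/s
V = Q/A = 44.28/15.32 = 2.890 m/s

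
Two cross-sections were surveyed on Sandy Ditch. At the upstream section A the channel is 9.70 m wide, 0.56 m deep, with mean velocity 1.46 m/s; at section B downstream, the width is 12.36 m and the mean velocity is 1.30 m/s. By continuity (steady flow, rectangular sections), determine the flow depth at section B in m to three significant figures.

Q = A₁V₁ = (9.70×0.56) × 1.46 = 7.931 m³/s
d₂ = Q/(b₂ V₂) = 7.931/(12.36×1.30) = 0.4936 m

0.494 m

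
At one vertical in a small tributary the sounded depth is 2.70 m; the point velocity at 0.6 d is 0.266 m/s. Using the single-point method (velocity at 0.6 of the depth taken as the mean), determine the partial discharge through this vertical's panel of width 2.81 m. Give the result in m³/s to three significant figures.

v̄ = v₀.₆ = 0.266 m/s
q = v̄ × d × w = 0.2660 × 2.70 × 2.81 = 2.018 m³/s

2.02 m³/s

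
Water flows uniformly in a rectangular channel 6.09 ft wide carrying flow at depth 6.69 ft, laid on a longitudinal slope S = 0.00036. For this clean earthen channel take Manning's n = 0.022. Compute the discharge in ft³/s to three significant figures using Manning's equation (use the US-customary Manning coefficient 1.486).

A = b·y = 6.09 × 6.69 = 40.74 ft²
P = b + 2y = 6.09 + 2×6.69 = 19.47 ft
R = A/P = 40.74/19.47 = 2.093 ft
Q = (1.486/n)·A·R^(2/3)·S^(1/2) = (1.486/0.022) × 40.74 × 2.093^(2/3) × 0.00036^(1/2) = 85.42 ft³/s

85.4 ft³/s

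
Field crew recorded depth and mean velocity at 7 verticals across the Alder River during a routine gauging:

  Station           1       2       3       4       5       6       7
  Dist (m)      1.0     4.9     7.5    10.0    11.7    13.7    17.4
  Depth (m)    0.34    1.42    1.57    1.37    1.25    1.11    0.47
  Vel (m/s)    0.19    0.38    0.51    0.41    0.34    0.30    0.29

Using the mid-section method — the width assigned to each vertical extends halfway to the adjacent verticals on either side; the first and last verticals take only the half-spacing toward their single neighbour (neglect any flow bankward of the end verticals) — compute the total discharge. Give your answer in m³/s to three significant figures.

w_1 = (4.9 − 1.0)/2 = 1.95 m; q_1 = 0.19 × 0.34 × 1.95 = 0.1260 m³/s
w_2 = (7.5 − 1.0)/2 = 3.25 m; q_2 = 0.38 × 1.42 × 3.25 = 1.754 m³/s
w_3 = (10.0 − 4.9)/2 = 2.55 m; q_3 = 0.51 × 1.57 × 2.55 = 2.042 m³/s
w_4 = (11.7 − 7.5)/2 = 2.1 m; q_4 = 0.41 × 1.37 × 2.1 = 1.180 m³/s
w_5 = (13.7 − 10.0)/2 = 1.85 m; q_5 = 0.34 × 1.25 × 1.85 = 0.7863 m³/s
w_6 = (17.4 − 11.7)/2 = 2.85 m; q_6 = 0.30 × 1.11 × 2.85 = 0.9491 m³/s
w_7 = (17.4 − 13.7)/2 = 1.85 m; q_7 = 0.29 × 0.47 × 1.85 = 0.2522 m³/s
Q = Σ qᵢ = 7.088 m³/s

7.09 m³/s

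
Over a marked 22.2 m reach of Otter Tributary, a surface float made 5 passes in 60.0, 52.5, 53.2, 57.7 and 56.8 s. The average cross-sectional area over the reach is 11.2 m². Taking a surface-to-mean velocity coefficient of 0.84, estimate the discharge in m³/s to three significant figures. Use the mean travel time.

t̄ = (60.0 + 52.5 + 53.2 + 57.7 + 56.8) / 5 = 56.04 s
v_surface = L / t̄ = 22.2 / 56.04 = 0.3961 m/s
v_mean = 0.84 × 0.3961 = 0.3328 m/s
Q = A × v_mean = 11.2 × 0.3328 = 3.727 m³/s

3.73 m³/s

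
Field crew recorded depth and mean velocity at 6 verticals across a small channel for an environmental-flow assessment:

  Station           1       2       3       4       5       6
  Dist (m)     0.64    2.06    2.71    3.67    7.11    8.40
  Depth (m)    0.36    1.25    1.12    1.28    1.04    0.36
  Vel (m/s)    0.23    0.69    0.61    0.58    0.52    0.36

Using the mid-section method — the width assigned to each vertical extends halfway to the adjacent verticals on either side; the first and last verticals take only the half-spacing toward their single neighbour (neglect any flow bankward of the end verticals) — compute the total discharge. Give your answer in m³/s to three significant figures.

4.50 m³/s

w_1 = (2.06 − 0.64)/2 = 0.71 m; q_1 = 0.23 × 0.36 × 0.71 = 0.05879 m³/s
w_2 = (2.71 − 0.64)/2 = 1.035 m; q_2 = 0.69 × 1.25 × 1.035 = 0.8927 m³/s
w_3 = (3.67 − 2.06)/2 = 0.805 m; q_3 = 0.61 × 1.12 × 0.805 = 0.5500 m³/s
w_4 = (7.11 − 2.71)/2 = 2.2 m; q_4 = 0.58 × 1.28 × 2.2 = 1.633 m³/s
w_5 = (8.40 − 3.67)/2 = 2.365 m; q_5 = 0.52 × 1.04 × 2.365 = 1.279 m³/s
w_6 = (8.40 − 7.11)/2 = 0.645 m; q_6 = 0.36 × 0.36 × 0.645 = 0.08359 m³/s
Q = Σ qᵢ = 4.497 m³/s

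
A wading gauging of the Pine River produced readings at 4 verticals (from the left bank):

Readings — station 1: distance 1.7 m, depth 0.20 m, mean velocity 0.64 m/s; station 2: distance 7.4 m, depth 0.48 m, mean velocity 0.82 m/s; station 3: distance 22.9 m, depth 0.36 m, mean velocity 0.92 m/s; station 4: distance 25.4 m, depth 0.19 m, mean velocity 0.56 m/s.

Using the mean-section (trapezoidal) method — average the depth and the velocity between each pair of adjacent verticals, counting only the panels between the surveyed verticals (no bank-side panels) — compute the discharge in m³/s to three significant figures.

Panel 1-2: Δb = 5.7 m, d̄ = (0.20+0.48)/2 = 0.34, v̄ = (0.64+0.82)/2 = 0.73 → q = 5.7×0.34×0.73 = 1.415 m³/s
Panel 2-3: Δb = 15.5 m, d̄ = (0.48+0.36)/2 = 0.42, v̄ = (0.82+0.92)/2 = 0.87 → q = 15.5×0.42×0.87 = 5.664 m³/s
Panel 3-4: Δb = 2.5 m, d̄ = (0.36+0.19)/2 = 0.275, v̄ = (0.92+0.56)/2 = 0.74 → q = 2.5×0.275×0.74 = 0.5088 m³/s
Q = Σ q = 7.587 m³/s

7.59 m³/s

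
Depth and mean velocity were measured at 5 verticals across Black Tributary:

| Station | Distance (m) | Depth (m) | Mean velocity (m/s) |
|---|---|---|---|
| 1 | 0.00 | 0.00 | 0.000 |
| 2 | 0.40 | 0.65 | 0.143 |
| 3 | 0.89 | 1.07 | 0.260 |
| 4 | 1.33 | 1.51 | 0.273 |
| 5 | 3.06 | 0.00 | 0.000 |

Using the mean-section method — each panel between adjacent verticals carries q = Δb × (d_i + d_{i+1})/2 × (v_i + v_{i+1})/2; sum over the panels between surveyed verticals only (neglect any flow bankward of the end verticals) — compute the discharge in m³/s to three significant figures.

Panel 1-2: Δb = 0.4 m, d̄ = (0.00+0.65)/2 = 0.325, v̄ = (0.000+0.143)/2 = 0.0715 → q = 0.4×0.325×0.0715 = 0.009295 m³/s
Panel 2-3: Δb = 0.49 m, d̄ = (0.65+1.07)/2 = 0.86, v̄ = (0.143+0.260)/2 = 0.2015 → q = 0.49×0.86×0.2015 = 0.08491 m³/s
Panel 3-4: Δb = 0.44 m, d̄ = (1.07+1.51)/2 = 1.29, v̄ = (0.260+0.273)/2 = 0.2665 → q = 0.44×1.29×0.2665 = 0.1513 m³/s
Panel 4-5: Δb = 1.73 m, d̄ = (1.51+0.00)/2 = 0.755, v̄ = (0.273+0.000)/2 = 0.1365 → q = 1.73×0.755×0.1365 = 0.1783 m³/s
Q = Σ q = 0.4238 m³/s

0.424 m³/s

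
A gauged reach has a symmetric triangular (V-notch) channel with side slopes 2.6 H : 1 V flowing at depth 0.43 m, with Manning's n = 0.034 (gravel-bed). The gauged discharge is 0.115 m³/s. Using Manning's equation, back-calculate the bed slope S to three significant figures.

A = z·y² = 2.6×0.43² = 0.4807 m²
P = 2y√(1+z²) = 2×0.43×√(1+2.6²) = 2.396 m
R = A/P = 0.4807/2.396 = 0.2007 m
S = (Q·n / (1·A·R^(2/3)))² = (0.115×0.034 / (1×0.4807×0.3428))² = 0.0005631

0.000563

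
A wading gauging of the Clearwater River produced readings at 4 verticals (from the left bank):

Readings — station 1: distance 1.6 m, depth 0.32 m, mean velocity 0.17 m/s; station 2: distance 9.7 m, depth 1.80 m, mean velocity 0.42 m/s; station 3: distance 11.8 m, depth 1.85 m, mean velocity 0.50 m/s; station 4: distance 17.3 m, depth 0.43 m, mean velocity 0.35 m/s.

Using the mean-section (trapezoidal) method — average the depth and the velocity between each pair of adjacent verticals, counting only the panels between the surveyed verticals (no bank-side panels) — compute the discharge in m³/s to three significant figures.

Panel 1-2: Δb = 8.1 m, d̄ = (0.32+1.80)/2 = 1.06, v̄ = (0.17+0.42)/2 = 0.295 → q = 8.1×1.06×0.295 = 2.533 m³/s
Panel 2-3: Δb = 2.1 m, d̄ = (1.80+1.85)/2 = 1.825, v̄ = (0.42+0.50)/2 = 0.46 → q = 2.1×1.825×0.46 = 1.763 m³/s
Panel 3-4: Δb = 5.5 m, d̄ = (1.85+0.43)/2 = 1.14, v̄ = (0.50+0.35)/2 = 0.425 → q = 5.5×1.14×0.425 = 2.665 m³/s
Q = Σ q = 6.961 m³/s

6.96 m³/s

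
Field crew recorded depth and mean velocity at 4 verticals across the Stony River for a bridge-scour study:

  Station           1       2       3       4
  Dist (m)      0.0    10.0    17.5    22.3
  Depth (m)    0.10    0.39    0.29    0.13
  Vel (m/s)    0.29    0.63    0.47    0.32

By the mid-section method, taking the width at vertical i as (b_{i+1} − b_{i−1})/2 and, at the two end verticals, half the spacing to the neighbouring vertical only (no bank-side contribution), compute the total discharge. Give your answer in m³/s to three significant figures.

3.23 m³/s

w_1 = (10.0 − 0.0)/2 = 5 m; q_1 = 0.29 × 0.10 × 5 = 0.1450 m³/s
w_2 = (17.5 − 0.0)/2 = 8.75 m; q_2 = 0.63 × 0.39 × 8.75 = 2.150 m³/s
w_3 = (22.3 − 10.0)/2 = 6.15 m; q_3 = 0.47 × 0.29 × 6.15 = 0.8382 m³/s
w_4 = (22.3 − 17.5)/2 = 2.4 m; q_4 = 0.32 × 0.13 × 2.4 = 0.09984 m³/s
Q = Σ qᵢ = 3.233 m³/s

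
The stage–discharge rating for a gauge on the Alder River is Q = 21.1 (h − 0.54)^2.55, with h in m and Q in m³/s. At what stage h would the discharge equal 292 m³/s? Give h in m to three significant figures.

3.34 m

h − h₀ = (Q/C)^(1/b) = (292/21.1)^(1/2.55) = 2.802 m
h = 0.54 + 2.802 = 3.342 m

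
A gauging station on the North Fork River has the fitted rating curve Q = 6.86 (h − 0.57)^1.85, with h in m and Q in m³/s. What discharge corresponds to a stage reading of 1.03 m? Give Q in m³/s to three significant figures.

Q = 6.86 × (1.03 − 0.57)^1.85 = 6.86 × 0.46^1.85 = 1.631 m³/s

1.63 m³/s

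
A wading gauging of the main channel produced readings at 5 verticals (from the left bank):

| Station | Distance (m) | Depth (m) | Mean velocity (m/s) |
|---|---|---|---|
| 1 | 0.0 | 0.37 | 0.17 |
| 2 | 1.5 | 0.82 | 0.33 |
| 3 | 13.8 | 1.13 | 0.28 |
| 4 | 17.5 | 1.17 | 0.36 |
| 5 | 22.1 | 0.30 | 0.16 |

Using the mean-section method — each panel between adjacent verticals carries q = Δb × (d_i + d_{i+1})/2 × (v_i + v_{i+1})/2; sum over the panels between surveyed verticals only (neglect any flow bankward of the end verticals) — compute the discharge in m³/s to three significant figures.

Panel 1-2: Δb = 1.5 m, d̄ = (0.37+0.82)/2 = 0.595, v̄ = (0.17+0.33)/2 = 0.25 → q = 1.5×0.595×0.25 = 0.2231 m³/s
Panel 2-3: Δb = 12.3 m, d̄ = (0.82+1.13)/2 = 0.975, v̄ = (0.33+0.28)/2 = 0.305 → q = 12.3×0.975×0.305 = 3.658 m³/s
Panel 3-4: Δb = 3.7 m, d̄ = (1.13+1.17)/2 = 1.15, v̄ = (0.28+0.36)/2 = 0.32 → q = 3.7×1.15×0.32 = 1.362 m³/s
Panel 4-5: Δb = 4.6 m, d̄ = (1.17+0.30)/2 = 0.735, v̄ = (0.36+0.16)/2 = 0.26 → q = 4.6×0.735×0.26 = 0.8791 m³/s
Q = Σ q = 6.121 m³/s

6.12 m³/s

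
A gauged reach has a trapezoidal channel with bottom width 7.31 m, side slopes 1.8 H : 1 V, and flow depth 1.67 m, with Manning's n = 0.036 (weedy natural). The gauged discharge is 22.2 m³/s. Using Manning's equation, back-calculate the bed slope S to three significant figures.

0.00166

A = (b + z·y)·y = (7.31 + 1.8×1.67)×1.67 = 17.23 m²
P = b + 2y√(1+z²) = 7.31 + 2×1.67×√(1+1.8²) = 14.19 m
R = A/P = 17.23/14.19 = 1.214 m
S = (Q·n / (1·A·R^(2/3)))² = (22.2×0.036 / (1×17.23×1.138))² = 0.001661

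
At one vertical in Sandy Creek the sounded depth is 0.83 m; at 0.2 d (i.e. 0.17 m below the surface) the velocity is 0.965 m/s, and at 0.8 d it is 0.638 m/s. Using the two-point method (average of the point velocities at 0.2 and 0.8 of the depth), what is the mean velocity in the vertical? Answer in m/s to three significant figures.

v̄ = (0.965 + 0.638) / 2 = 0.8015 m/s

0.802 m/s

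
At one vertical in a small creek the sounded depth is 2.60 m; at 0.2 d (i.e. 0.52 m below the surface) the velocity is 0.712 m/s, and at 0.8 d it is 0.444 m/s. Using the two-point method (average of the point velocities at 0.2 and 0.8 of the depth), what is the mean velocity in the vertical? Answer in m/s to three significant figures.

0.578 m/s

v̄ = (0.712 + 0.444) / 2 = 0.5780 m/s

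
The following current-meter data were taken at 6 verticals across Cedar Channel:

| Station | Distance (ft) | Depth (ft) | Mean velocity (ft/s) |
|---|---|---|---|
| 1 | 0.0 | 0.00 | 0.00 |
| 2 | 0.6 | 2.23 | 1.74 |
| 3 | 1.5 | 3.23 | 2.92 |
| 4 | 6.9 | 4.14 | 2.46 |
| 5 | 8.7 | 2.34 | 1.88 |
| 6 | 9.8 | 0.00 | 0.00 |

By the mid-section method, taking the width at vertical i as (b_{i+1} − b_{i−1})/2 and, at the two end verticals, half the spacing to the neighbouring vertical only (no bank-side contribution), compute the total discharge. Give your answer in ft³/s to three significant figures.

w_2 = (1.5 − 0.0)/2 = 0.75 ft; q_2 = 1.74 × 2.23 × 0.75 = 2.910 ft³/s
w_3 = (6.9 − 0.6)/2 = 3.15 ft; q_3 = 2.92 × 3.23 × 3.15 = 29.71 ft³/s
w_4 = (8.7 − 1.5)/2 = 3.6 ft; q_4 = 2.46 × 4.14 × 3.6 = 36.66 ft³/s
w_5 = (9.8 − 6.9)/2 = 1.45 ft; q_5 = 1.88 × 2.34 × 1.45 = 6.379 ft³/s
Stations 1, 6 contribute zero (depth or velocity is 0).
Q = Σ qᵢ = 75.66 ft³/s

75.7 ft³/s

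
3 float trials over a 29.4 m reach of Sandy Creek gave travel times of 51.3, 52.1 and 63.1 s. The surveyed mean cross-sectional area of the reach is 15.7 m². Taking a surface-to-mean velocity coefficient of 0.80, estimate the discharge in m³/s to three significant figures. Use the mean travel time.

t̄ = (51.3 + 52.1 + 63.1) / 3 = 55.5 s
v_surface = L / t̄ = 29.4 / 55.5 = 0.5297 m/s
v_mean = 0.80 × 0.5297 = 0.4238 m/s
Q = A × v_mean = 15.7 × 0.4238 = 6.653 m³/s

6.65 m³/s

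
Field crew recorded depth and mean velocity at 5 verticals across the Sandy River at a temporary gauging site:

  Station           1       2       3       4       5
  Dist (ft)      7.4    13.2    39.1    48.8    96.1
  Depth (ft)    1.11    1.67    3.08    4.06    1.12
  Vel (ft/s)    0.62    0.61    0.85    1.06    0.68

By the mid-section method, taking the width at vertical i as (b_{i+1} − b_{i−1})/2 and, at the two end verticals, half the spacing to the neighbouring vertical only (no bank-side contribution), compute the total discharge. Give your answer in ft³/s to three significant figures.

205 ft³/s

w_1 = (13.2 − 7.4)/2 = 2.9 ft; q_1 = 0.62 × 1.11 × 2.9 = 1.996 ft³/s
w_2 = (39.1 − 7.4)/2 = 15.85 ft; q_2 = 0.61 × 1.67 × 15.85 = 16.15 ft³/s
w_3 = (48.8 − 13.2)/2 = 17.8 ft; q_3 = 0.85 × 3.08 × 17.8 = 46.60 ft³/s
w_4 = (96.1 − 39.1)/2 = 28.5 ft; q_4 = 1.06 × 4.06 × 28.5 = 122.7 ft³/s
w_5 = (96.1 − 48.8)/2 = 23.65 ft; q_5 = 0.68 × 1.12 × 23.65 = 18.01 ft³/s
Q = Σ qᵢ = 205.4 ft³/s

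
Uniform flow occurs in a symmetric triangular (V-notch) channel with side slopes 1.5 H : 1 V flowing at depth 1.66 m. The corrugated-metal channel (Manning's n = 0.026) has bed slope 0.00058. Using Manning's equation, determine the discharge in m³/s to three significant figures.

2.99 m³/s

A = z·y² = 1.5×1.66² = 4.133 m²
P = 2y√(1+z²) = 2×1.66×√(1+1.5²) = 5.985 m
R = A/P = 4.133/5.985 = 0.6906 m
Q = (1/n)·A·R^(2/3)·S^(1/2) = (1/0.026) × 4.133 × 0.6906^(2/3) × 0.00058^(1/2) = 2.991 m³/s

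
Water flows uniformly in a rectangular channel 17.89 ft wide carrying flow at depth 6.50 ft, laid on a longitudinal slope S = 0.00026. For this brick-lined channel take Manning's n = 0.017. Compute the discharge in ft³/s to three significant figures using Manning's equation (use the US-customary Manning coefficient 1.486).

397 ft³/s

A = b·y = 17.89 × 6.50 = 116.3 ft²
P = b + 2y = 17.89 + 2×6.50 = 30.89 ft
R = A/P = 116.3/30.89 = 3.764 ft
Q = (1.486/n)·A·R^(2/3)·S^(1/2) = (1.486/0.017) × 116.3 × 3.764^(2/3) × 0.00026^(1/2) = 396.6 ft³/s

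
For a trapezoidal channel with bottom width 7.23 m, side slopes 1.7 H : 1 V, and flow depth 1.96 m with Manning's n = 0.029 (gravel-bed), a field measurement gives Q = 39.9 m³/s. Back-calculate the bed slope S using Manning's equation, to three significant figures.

0.00203

A = (b + z·y)·y = (7.23 + 1.7×1.96)×1.96 = 20.70 m²
P = b + 2y√(1+z²) = 7.23 + 2×1.96×√(1+1.7²) = 14.96 m
R = A/P = 20.70/14.96 = 1.384 m
S = (Q·n / (1·A·R^(2/3)))² = (39.9×0.029 / (1×20.70×1.242))² = 0.002026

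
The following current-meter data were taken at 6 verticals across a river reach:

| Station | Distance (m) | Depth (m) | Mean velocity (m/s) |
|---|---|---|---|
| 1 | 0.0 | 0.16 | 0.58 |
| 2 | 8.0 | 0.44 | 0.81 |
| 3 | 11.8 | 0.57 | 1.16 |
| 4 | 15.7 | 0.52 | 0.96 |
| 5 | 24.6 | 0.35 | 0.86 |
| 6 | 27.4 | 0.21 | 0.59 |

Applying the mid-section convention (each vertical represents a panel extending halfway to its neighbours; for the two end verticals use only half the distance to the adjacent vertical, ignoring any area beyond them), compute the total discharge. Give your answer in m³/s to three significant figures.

10.1 m³/s

w_1 = (8.0 − 0.0)/2 = 4 m; q_1 = 0.58 × 0.16 × 4 = 0.3712 m³/s
w_2 = (11.8 − 0.0)/2 = 5.9 m; q_2 = 0.81 × 0.44 × 5.9 = 2.103 m³/s
w_3 = (15.7 − 8.0)/2 = 3.85 m; q_3 = 1.16 × 0.57 × 3.85 = 2.546 m³/s
w_4 = (24.6 − 11.8)/2 = 6.4 m; q_4 = 0.96 × 0.52 × 6.4 = 3.195 m³/s
w_5 = (27.4 − 15.7)/2 = 5.85 m; q_5 = 0.86 × 0.35 × 5.85 = 1.761 m³/s
w_6 = (27.4 − 24.6)/2 = 1.4 m; q_6 = 0.59 × 0.21 × 1.4 = 0.1735 m³/s
Q = Σ qᵢ = 10.15 m³/s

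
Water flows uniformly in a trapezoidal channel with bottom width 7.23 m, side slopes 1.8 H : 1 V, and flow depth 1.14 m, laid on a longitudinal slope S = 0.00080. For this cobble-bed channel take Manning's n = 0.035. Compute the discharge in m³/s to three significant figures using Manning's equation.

7.90 m³/s

A = (b + z·y)·y = (7.23 + 1.8×1.14)×1.14 = 10.58 m²
P = b + 2y√(1+z²) = 7.23 + 2×1.14×√(1+1.8²) = 11.92 m
R = A/P = 10.58/11.92 = 0.8874 m
Q = (1/n)·A·R^(2/3)·S^(1/2) = (1/0.035) × 10.58 × 0.8874^(2/3) × 0.00080^(1/2) = 7.896 m³/s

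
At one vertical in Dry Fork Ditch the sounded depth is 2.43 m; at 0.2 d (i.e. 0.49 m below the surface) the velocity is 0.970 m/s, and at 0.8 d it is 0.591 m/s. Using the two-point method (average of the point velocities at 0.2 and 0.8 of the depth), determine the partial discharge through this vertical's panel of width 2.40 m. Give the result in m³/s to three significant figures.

v̄ = (0.970 + 0.591) / 2 = 0.7805 m/s
q = v̄ × d × w = 0.7805 × 2.43 × 2.40 = 4.552 m³/s

4.55 m³/s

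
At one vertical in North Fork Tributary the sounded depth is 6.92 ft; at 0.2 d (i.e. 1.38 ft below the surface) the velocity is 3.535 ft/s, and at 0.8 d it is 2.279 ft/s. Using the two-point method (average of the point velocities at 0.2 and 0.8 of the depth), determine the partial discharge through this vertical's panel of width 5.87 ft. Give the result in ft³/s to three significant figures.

v̄ = (3.535 + 2.279) / 2 = 2.907 ft/s
q = v̄ × d × w = 2.907 × 6.92 × 5.87 = 118.1 ft³/s

118 ft³/s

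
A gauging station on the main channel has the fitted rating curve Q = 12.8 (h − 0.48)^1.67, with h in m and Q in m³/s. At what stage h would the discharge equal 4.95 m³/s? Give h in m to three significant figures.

h − h₀ = (Q/C)^(1/b) = (4.95/12.8)^(1/1.67) = 0.5661 m
h = 0.48 + 0.5661 = 1.046 m

1.05 m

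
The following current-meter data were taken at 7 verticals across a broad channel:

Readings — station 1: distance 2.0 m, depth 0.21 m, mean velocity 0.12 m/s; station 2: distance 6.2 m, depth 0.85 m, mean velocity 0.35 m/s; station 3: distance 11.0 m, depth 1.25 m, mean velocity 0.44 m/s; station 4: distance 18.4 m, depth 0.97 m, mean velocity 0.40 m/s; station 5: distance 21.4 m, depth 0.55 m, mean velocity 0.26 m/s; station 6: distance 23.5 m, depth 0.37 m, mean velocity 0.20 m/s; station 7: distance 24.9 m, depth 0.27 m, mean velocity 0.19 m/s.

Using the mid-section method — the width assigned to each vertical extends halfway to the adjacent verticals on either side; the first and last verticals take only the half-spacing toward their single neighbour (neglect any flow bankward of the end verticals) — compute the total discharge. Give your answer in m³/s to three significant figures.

w_1 = (6.2 − 2.0)/2 = 2.1 m; q_1 = 0.12 × 0.21 × 2.1 = 0.05292 m³/s
w_2 = (11.0 − 2.0)/2 = 4.5 m; q_2 = 0.35 × 0.85 × 4.5 = 1.339 m³/s
w_3 = (18.4 − 6.2)/2 = 6.1 m; q_3 = 0.44 × 1.25 × 6.1 = 3.355 m³/s
w_4 = (21.4 − 11.0)/2 = 5.2 m; q_4 = 0.40 × 0.97 × 5.2 = 2.018 m³/s
w_5 = (23.5 − 18.4)/2 = 2.55 m; q_5 = 0.26 × 0.55 × 2.55 = 0.3647 m³/s
w_6 = (24.9 − 21.4)/2 = 1.75 m; q_6 = 0.20 × 0.37 × 1.75 = 0.1295 m³/s
w_7 = (24.9 − 23.5)/2 = 0.7 m; q_7 = 0.19 × 0.27 × 0.7 = 0.03591 m³/s
Q = Σ qᵢ = 7.294 m³/s

7.29 m³/s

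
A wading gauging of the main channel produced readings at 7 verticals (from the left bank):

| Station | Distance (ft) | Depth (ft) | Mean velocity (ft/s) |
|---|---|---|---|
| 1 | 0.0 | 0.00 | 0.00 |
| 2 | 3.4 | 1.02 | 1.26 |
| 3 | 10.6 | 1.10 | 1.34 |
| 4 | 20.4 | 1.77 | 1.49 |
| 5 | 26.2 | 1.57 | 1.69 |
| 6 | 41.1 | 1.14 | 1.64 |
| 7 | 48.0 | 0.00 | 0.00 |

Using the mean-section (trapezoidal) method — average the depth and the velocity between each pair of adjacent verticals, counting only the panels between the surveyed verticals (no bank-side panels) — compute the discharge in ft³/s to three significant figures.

Panel 1-2: Δb = 3.4 ft, d̄ = (0.00+1.02)/2 = 0.51, v̄ = (0.00+1.26)/2 = 0.63 → q = 3.4×0.51×0.63 = 1.092 ft³/s
Panel 2-3: Δb = 7.2 ft, d̄ = (1.02+1.10)/2 = 1.06, v̄ = (1.26+1.34)/2 = 1.3 → q = 7.2×1.06×1.3 = 9.922 ft³/s
Panel 3-4: Δb = 9.8 ft, d̄ = (1.10+1.77)/2 = 1.435, v̄ = (1.34+1.49)/2 = 1.415 → q = 9.8×1.435×1.415 = 19.90 ft³/s
Panel 4-5: Δb = 5.8 ft, d̄ = (1.77+1.57)/2 = 1.67, v̄ = (1.49+1.69)/2 = 1.59 → q = 5.8×1.67×1.59 = 15.40 ft³/s
Panel 5-6: Δb = 14.9 ft, d̄ = (1.57+1.14)/2 = 1.355, v̄ = (1.69+1.64)/2 = 1.665 → q = 14.9×1.355×1.665 = 33.62 ft³/s
Panel 6-7: Δb = 6.9 ft, d̄ = (1.14+0.00)/2 = 0.57, v̄ = (1.64+0.00)/2 = 0.82 → q = 6.9×0.57×0.82 = 3.225 ft³/s
Q = Σ q = 83.15 ft³/s

83.2 ft³/s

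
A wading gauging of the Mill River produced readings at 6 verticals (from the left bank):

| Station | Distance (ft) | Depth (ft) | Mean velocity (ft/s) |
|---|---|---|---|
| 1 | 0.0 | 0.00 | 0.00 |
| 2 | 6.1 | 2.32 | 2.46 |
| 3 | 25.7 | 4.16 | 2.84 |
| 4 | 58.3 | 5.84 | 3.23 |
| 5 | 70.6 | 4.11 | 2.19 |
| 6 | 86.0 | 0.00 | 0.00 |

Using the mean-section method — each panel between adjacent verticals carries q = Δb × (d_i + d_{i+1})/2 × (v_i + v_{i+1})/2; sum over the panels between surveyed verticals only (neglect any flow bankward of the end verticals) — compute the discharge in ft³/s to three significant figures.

872 ft³/s

Panel 1-2: Δb = 6.1 ft, d̄ = (0.00+2.32)/2 = 1.16, v̄ = (0.00+2.46)/2 = 1.23 → q = 6.1×1.16×1.23 = 8.703 ft³/s
Panel 2-3: Δb = 19.6 ft, d̄ = (2.32+4.16)/2 = 3.24, v̄ = (2.46+2.84)/2 = 2.65 → q = 19.6×3.24×2.65 = 168.3 ft³/s
Panel 3-4: Δb = 32.6 ft, d̄ = (4.16+5.84)/2 = 5, v̄ = (2.84+3.23)/2 = 3.035 → q = 32.6×5×3.035 = 494.7 ft³/s
Panel 4-5: Δb = 12.3 ft, d̄ = (5.84+4.11)/2 = 4.975, v̄ = (3.23+2.19)/2 = 2.71 → q = 12.3×4.975×2.71 = 165.8 ft³/s
Panel 5-6: Δb = 15.4 ft, d̄ = (4.11+0.00)/2 = 2.055, v̄ = (2.19+0.00)/2 = 1.095 → q = 15.4×2.055×1.095 = 34.65 ft³/s
Q = Σ q = 872.2 ft³/s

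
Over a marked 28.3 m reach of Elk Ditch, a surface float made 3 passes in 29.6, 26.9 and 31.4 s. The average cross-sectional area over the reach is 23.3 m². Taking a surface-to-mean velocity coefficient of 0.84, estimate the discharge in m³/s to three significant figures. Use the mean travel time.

18.9 m³/s

t̄ = (29.6 + 26.9 + 31.4) / 3 = 29.3 s
v_surface = L / t̄ = 28.3 / 29.3 = 0.9659 m/s
v_mean = 0.84 × 0.9659 = 0.8113 m/s
Q = A × v_mean = 23.3 × 0.8113 = 18.90 m³/s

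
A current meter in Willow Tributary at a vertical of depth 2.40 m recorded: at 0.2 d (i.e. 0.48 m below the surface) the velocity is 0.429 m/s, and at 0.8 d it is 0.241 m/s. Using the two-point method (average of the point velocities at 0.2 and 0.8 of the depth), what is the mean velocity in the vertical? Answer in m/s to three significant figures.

v̄ = (0.429 + 0.241) / 2 = 0.3350 m/s

0.335 m/s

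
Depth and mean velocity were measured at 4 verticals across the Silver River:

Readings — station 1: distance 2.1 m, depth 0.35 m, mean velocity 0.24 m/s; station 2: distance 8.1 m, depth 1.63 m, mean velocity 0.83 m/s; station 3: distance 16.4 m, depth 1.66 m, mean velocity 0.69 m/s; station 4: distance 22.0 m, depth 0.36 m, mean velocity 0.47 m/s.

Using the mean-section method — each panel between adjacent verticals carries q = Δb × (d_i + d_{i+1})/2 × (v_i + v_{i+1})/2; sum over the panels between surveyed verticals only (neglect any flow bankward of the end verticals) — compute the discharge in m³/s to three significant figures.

16.8 m³/s

Panel 1-2: Δb = 6 m, d̄ = (0.35+1.63)/2 = 0.99, v̄ = (0.24+0.83)/2 = 0.535 → q = 6×0.99×0.535 = 3.178 m³/s
Panel 2-3: Δb = 8.3 m, d̄ = (1.63+1.66)/2 = 1.645, v̄ = (0.83+0.69)/2 = 0.76 → q = 8.3×1.645×0.76 = 10.38 m³/s
Panel 3-4: Δb = 5.6 m, d̄ = (1.66+0.36)/2 = 1.01, v̄ = (0.69+0.47)/2 = 0.58 → q = 5.6×1.01×0.58 = 3.280 m³/s
Q = Σ q = 16.84 m³/s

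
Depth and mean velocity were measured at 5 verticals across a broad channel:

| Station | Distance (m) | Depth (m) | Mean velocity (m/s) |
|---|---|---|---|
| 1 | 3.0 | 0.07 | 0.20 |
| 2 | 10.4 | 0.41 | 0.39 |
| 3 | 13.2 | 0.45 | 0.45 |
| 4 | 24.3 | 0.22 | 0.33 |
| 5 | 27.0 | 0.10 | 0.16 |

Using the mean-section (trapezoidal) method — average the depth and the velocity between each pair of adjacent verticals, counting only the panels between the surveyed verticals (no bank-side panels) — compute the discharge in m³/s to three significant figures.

2.59 m³/s

Panel 1-2: Δb = 7.4 m, d̄ = (0.07+0.41)/2 = 0.24, v̄ = (0.20+0.39)/2 = 0.295 → q = 7.4×0.24×0.295 = 0.5239 m³/s
Panel 2-3: Δb = 2.8 m, d̄ = (0.41+0.45)/2 = 0.43, v̄ = (0.39+0.45)/2 = 0.42 → q = 2.8×0.43×0.42 = 0.5057 m³/s
Panel 3-4: Δb = 11.1 m, d̄ = (0.45+0.22)/2 = 0.335, v̄ = (0.45+0.33)/2 = 0.39 → q = 11.1×0.335×0.39 = 1.450 m³/s
Panel 4-5: Δb = 2.7 m, d̄ = (0.22+0.10)/2 = 0.16, v̄ = (0.33+0.16)/2 = 0.245 → q = 2.7×0.16×0.245 = 0.1058 m³/s
Q = Σ q = 2.586 m³/s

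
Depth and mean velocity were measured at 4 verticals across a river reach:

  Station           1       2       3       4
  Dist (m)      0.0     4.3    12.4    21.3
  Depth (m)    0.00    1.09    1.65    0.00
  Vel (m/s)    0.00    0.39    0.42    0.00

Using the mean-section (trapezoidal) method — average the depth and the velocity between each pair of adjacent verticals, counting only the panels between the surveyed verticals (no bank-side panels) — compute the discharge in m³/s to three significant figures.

6.49 m³/s

Panel 1-2: Δb = 4.3 m, d̄ = (0.00+1.09)/2 = 0.545, v̄ = (0.00+0.39)/2 = 0.195 → q = 4.3×0.545×0.195 = 0.4570 m³/s
Panel 2-3: Δb = 8.1 m, d̄ = (1.09+1.65)/2 = 1.37, v̄ = (0.39+0.42)/2 = 0.405 → q = 8.1×1.37×0.405 = 4.494 m³/s
Panel 3-4: Δb = 8.9 m, d̄ = (1.65+0.00)/2 = 0.825, v̄ = (0.42+0.00)/2 = 0.21 → q = 8.9×0.825×0.21 = 1.542 m³/s
Q = Σ q = 6.493 m³/s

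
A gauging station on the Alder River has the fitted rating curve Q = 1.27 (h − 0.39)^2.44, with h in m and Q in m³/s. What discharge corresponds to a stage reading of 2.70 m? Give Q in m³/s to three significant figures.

Q = 1.27 × (2.70 − 0.39)^2.44 = 1.27 × 2.31^2.44 = 9.795 m³/s

9.80 m³/s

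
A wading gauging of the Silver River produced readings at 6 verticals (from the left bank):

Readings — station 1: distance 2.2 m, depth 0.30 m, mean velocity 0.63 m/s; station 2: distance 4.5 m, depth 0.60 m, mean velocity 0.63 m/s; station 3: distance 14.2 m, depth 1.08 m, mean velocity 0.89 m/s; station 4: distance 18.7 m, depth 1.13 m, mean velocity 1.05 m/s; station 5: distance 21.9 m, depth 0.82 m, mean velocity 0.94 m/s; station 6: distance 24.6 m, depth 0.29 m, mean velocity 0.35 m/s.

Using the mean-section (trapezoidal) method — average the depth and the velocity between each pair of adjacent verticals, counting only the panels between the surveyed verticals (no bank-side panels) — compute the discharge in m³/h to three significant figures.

Panel 1-2: Δb = 2.3 m, d̄ = (0.30+0.60)/2 = 0.45, v̄ = (0.63+0.63)/2 = 0.63 → q = 2.3×0.45×0.63 = 0.6521 m³/s
Panel 2-3: Δb = 9.7 m, d̄ = (0.60+1.08)/2 = 0.84, v̄ = (0.63+0.89)/2 = 0.76 → q = 9.7×0.84×0.76 = 6.192 m³/s
Panel 3-4: Δb = 4.5 m, d̄ = (1.08+1.13)/2 = 1.105, v̄ = (0.89+1.05)/2 = 0.97 → q = 4.5×1.105×0.97 = 4.823 m³/s
Panel 4-5: Δb = 3.2 m, d̄ = (1.13+0.82)/2 = 0.975, v̄ = (1.05+0.94)/2 = 0.995 → q = 3.2×0.975×0.995 = 3.104 m³/s
Panel 5-6: Δb = 2.7 m, d̄ = (0.82+0.29)/2 = 0.555, v̄ = (0.94+0.35)/2 = 0.645 → q = 2.7×0.555×0.645 = 0.9665 m³/s
Q = Σ q = 15.74 m³/s
= 15.74 × 3600 = 56660 m³/h

56700 m³/h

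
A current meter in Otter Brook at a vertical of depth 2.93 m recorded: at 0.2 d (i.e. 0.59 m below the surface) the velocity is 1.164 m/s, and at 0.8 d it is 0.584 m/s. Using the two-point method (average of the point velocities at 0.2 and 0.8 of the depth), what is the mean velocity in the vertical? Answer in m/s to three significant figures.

v̄ = (1.164 + 0.584) / 2 = 0.8740 m/s

0.874 m/s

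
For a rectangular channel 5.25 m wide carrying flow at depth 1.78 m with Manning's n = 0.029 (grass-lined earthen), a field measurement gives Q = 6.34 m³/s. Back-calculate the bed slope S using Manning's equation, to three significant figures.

0.000358

A = b·y = 5.25 × 1.78 = 9.345 m²
P = b + 2y = 5.25 + 2×1.78 = 8.810 m
R = A/P = 9.345/8.810 = 1.061 m
S = (Q·n / (1·A·R^(2/3)))² = (6.34×0.029 / (1×9.345×1.040))² = 0.0003578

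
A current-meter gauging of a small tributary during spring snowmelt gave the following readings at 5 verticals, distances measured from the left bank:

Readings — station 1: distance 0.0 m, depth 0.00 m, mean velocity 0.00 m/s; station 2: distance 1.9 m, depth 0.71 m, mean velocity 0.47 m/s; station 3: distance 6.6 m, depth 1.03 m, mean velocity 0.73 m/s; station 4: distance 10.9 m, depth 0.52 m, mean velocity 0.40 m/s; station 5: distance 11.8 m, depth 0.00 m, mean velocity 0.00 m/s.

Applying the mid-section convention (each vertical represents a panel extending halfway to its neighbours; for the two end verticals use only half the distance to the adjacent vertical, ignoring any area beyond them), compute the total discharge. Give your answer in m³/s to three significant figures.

w_2 = (6.6 − 0.0)/2 = 3.3 m; q_2 = 0.47 × 0.71 × 3.3 = 1.101 m³/s
w_3 = (10.9 − 1.9)/2 = 4.5 m; q_3 = 0.73 × 1.03 × 4.5 = 3.384 m³/s
w_4 = (11.8 − 6.6)/2 = 2.6 m; q_4 = 0.40 × 0.52 × 2.6 = 0.5408 m³/s
Stations 1, 5 contribute zero (depth or velocity is 0).
Q = Σ qᵢ = 5.026 m³/s

5.03 m³/s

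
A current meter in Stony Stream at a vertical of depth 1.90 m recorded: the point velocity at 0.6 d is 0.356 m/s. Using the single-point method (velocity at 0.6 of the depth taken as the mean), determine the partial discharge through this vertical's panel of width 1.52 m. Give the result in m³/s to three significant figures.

v̄ = v₀.₆ = 0.356 m/s
q = v̄ × d × w = 0.3560 × 1.90 × 1.52 = 1.028 m³/s

1.03 m³/s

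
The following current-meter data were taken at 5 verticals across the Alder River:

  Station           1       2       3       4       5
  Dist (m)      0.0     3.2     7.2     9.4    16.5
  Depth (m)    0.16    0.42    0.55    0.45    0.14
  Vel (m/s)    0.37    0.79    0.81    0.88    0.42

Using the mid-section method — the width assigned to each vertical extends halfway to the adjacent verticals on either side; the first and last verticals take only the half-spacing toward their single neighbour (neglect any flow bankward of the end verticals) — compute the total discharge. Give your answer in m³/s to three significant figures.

4.72 m³/s

w_1 = (3.2 − 0.0)/2 = 1.6 m; q_1 = 0.37 × 0.16 × 1.6 = 0.09472 m³/s
w_2 = (7.2 − 0.0)/2 = 3.6 m; q_2 = 0.79 × 0.42 × 3.6 = 1.194 m³/s
w_3 = (9.4 − 3.2)/2 = 3.1 m; q_3 = 0.81 × 0.55 × 3.1 = 1.381 m³/s
w_4 = (16.5 − 7.2)/2 = 4.65 m; q_4 = 0.88 × 0.45 × 4.65 = 1.841 m³/s
w_5 = (16.5 − 9.4)/2 = 3.55 m; q_5 = 0.42 × 0.14 × 3.55 = 0.2087 m³/s
Q = Σ qᵢ = 4.720 m³/s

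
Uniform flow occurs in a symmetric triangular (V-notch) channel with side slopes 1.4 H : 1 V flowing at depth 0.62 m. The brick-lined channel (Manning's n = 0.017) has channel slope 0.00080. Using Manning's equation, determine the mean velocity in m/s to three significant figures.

0.664 m/s

A = z·y² = 1.4×0.62² = 0.5382 m²
P = 2y√(1+z²) = 2×0.62×√(1+1.4²) = 2.133 m
R = A/P = 0.5382/2.133 = 0.2523 m
Q = (1/n)·A·R^(2/3)·S^(1/2) = (1/0.017) × 0.5382 × 0.2523^(2/3) × 0.00080^(1/2) = 0.3575 m³/s
V = Q/A = 0.3575/0.5382 = 0.6642 m/s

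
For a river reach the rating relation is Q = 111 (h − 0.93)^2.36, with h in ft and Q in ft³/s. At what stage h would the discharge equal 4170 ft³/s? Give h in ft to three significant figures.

5.58 ft

h − h₀ = (Q/C)^(1/b) = (4170/111)^(1/2.36) = 4.648 ft
h = 0.93 + 4.648 = 5.578 ft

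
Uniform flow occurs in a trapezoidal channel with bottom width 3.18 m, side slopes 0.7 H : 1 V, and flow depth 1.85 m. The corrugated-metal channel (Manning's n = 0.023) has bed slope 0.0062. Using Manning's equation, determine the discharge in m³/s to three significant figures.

29.8 m³/s

A = (b + z·y)·y = (3.18 + 0.7×1.85)×1.85 = 8.279 m²
P = b + 2y√(1+z²) = 3.18 + 2×1.85×√(1+0.7²) = 7.696 m
R = A/P = 8.279/7.696 = 1.076 m
Q = (1/n)·A·R^(2/3)·S^(1/2) = (1/0.023) × 8.279 × 1.076^(2/3) × 0.0062^(1/2) = 29.75 m³/s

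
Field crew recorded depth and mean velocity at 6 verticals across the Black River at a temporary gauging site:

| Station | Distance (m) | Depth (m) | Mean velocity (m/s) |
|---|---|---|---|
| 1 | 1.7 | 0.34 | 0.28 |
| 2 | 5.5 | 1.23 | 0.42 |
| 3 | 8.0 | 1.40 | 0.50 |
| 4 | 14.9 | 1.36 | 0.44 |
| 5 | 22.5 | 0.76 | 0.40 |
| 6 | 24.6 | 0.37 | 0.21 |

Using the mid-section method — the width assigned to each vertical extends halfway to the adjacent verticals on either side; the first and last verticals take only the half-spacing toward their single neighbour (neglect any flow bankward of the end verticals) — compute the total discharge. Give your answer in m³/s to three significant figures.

11.0 m³/s

w_1 = (5.5 − 1.7)/2 = 1.9 m; q_1 = 0.28 × 0.34 × 1.9 = 0.1809 m³/s
w_2 = (8.0 − 1.7)/2 = 3.15 m; q_2 = 0.42 × 1.23 × 3.15 = 1.627 m³/s
w_3 = (14.9 − 5.5)/2 = 4.7 m; q_3 = 0.50 × 1.40 × 4.7 = 3.290 m³/s
w_4 = (22.5 − 8.0)/2 = 7.25 m; q_4 = 0.44 × 1.36 × 7.25 = 4.338 m³/s
w_5 = (24.6 − 14.9)/2 = 4.85 m; q_5 = 0.40 × 0.76 × 4.85 = 1.474 m³/s
w_6 = (24.6 − 22.5)/2 = 1.05 m; q_6 = 0.21 × 0.37 × 1.05 = 0.08159 m³/s
Q = Σ qᵢ = 10.99 m³/s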